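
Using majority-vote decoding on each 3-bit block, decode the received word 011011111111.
Split into 3-bit blocks and majority-vote each:
  block 1 = 011: 2 ones, 1 zeros → 1
  block 2 = 011: 2 ones, 1 zeros → 1
  block 3 = 111: 3 ones, 0 zeros → 1
  block 4 = 111: 3 ones, 0 zeros → 1
Decoded = 1111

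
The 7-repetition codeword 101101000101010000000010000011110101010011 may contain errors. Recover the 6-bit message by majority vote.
Split into 7-bit blocks and majority-vote each:
  block 1 = 1011010: 4 ones, 3 zeros → 1
  block 2 = 0010101: 3 ones, 4 zeros → 0
  block 3 = 0000000: 0 ones, 7 zeros → 0
  block 4 = 0100000: 1 ones, 6 zeros → 0
  block 5 = 1111010: 5 ones, 2 zeros → 1
  block 6 = 1010011: 4 ones, 3 zeros → 1
Decoded = 100011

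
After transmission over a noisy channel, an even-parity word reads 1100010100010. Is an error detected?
Sum of received bits: 1+1+0+0+0+1+0+1+0+0+0+1+0 = 5; 5 mod 2 = 1. Result is 1 ≠ 0 → error detected.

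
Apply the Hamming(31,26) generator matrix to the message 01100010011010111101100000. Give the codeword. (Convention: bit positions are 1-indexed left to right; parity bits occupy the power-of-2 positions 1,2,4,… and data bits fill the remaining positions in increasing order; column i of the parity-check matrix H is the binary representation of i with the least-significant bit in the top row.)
Codeword c = d · G (mod 2), d = 01100010011010111101100000:
  c[0] = d·G[:,0] = (01100010011010111101100000)·(11011010101101010101010101) mod 2 = 0+1+0+0+0+0+1+0+0+0+1+0+0+0+0+1+0+1+0+1+0+0+0+0+0+0 mod 2 = 0
  c[1] = d·G[:,1] = (01100010011010111101100000)·(10110110011011001100110011) mod 2 = 0+0+1+0+0+0+1+0+0+1+1+0+1+0+0+0+1+1+0+0+1+0+0+0+0+0 mod 2 = 0
  c[2] = d·G[:,2] = (01100010011010111101100000)·(10000000000000000000000000) mod 2 = 0+0+0+0+0+0+0+0+0+0+0+0+0+0+0+0+0+0+0+0+0+0+0+0+0+0 mod 2 = 0
  c[3] = d·G[:,3] = (01100010011010111101100000)·(01110001111000111100001111) mod 2 = 0+1+1+0+0+0+0+0+0+1+1+0+0+0+1+1+1+1+0+0+0+0+0+0+0+0 mod 2 = 0
  c[4] = d·G[:,4] = (01100010011010111101100000)·(01000000000000000000000000) mod 2 = 0+1+0+0+0+0+0+0+0+0+0+0+0+0+0+0+0+0+0+0+0+0+0+0+0+0 mod 2 = 1
  c[5] = d·G[:,5] = (01100010011010111101100000)·(00100000000000000000000000) mod 2 = 0+0+1+0+0+0+0+0+0+0+0+0+0+0+0+0+0+0+0+0+0+0+0+0+0+0 mod 2 = 1
  c[6] = d·G[:,6] = (01100010011010111101100000)·(00010000000000000000000000) mod 2 = 0+0+0+0+0+0+0+0+0+0+0+0+0+0+0+0+0+0+0+0+0+0+0+0+0+0 mod 2 = 0
  c[7] = d·G[:,7] = (01100010011010111101100000)·(00001111111000000011111111) mod 2 = 0+0+0+0+0+0+1+0+0+1+1+0+0+0+0+0+0+0+0+1+1+0+0+0+0+0 mod 2 = 1
  c[8] = d·G[:,8] = (01100010011010111101100000)·(00001000000000000000000000) mod 2 = 0+0+0+0+0+0+0+0+0+0+0+0+0+0+0+0+0+0+0+0+0+0+0+0+0+0 mod 2 = 0
  c[9] = d·G[:,9] = (01100010011010111101100000)·(00000100000000000000000000) mod 2 = 0+0+0+0+0+0+0+0+0+0+0+0+0+0+0+0+0+0+0+0+0+0+0+0+0+0 mod 2 = 0
  c[10] = d·G[:,10] = (01100010011010111101100000)·(00000010000000000000000000) mod 2 = 0+0+0+0+0+0+1+0+0+0+0+0+0+0+0+0+0+0+0+0+0+0+0+0+0+0 mod 2 = 1
  c[11] = d·G[:,11] = (01100010011010111101100000)·(00000001000000000000000000) mod 2 = 0+0+0+0+0+0+0+0+0+0+0+0+0+0+0+0+0+0+0+0+0+0+0+0+0+0 mod 2 = 0
  c[12] = d·G[:,12] = (01100010011010111101100000)·(00000000100000000000000000) mod 2 = 0+0+0+0+0+0+0+0+0+0+0+0+0+0+0+0+0+0+0+0+0+0+0+0+0+0 mod 2 = 0
  c[13] = d·G[:,13] = (01100010011010111101100000)·(00000000010000000000000000) mod 2 = 0+0+0+0+0+0+0+0+0+1+0+0+0+0+0+0+0+0+0+0+0+0+0+0+0+0 mod 2 = 1
  c[14] = d·G[:,14] = (01100010011010111101100000)·(00000000001000000000000000) mod 2 = 0+0+0+0+0+0+0+0+0+0+1+0+0+0+0+0+0+0+0+0+0+0+0+0+0+0 mod 2 = 1
  c[15] = d·G[:,15] = (01100010011010111101100000)·(00000000000111111111111111) mod 2 = 0+0+0+0+0+0+0+0+0+0+0+0+1+0+1+1+1+1+0+1+1+0+0+0+0+0 mod 2 = 1
  c[16] = d·G[:,16] = (01100010011010111101100000)·(00000000000100000000000000) mod 2 = 0+0+0+0+0+0+0+0+0+0+0+0+0+0+0+0+0+0+0+0+0+0+0+0+0+0 mod 2 = 0
  c[17] = d·G[:,17] = (01100010011010111101100000)·(00000000000010000000000000) mod 2 = 0+0+0+0+0+0+0+0+0+0+0+0+1+0+0+0+0+0+0+0+0+0+0+0+0+0 mod 2 = 1
  c[18] = d·G[:,18] = (01100010011010111101100000)·(00000000000001000000000000) mod 2 = 0+0+0+0+0+0+0+0+0+0+0+0+0+0+0+0+0+0+0+0+0+0+0+0+0+0 mod 2 = 0
  c[19] = d·G[:,19] = (01100010011010111101100000)·(00000000000000100000000000) mod 2 = 0+0+0+0+0+0+0+0+0+0+0+0+0+0+1+0+0+0+0+0+0+0+0+0+0+0 mod 2 = 1
  c[20] = d·G[:,20] = (01100010011010111101100000)·(00000000000000010000000000) mod 2 = 0+0+0+0+0+0+0+0+0+0+0+0+0+0+0+1+0+0+0+0+0+0+0+0+0+0 mod 2 = 1
  c[21] = d·G[:,21] = (01100010011010111101100000)·(00000000000000001000000000) mod 2 = 0+0+0+0+0+0+0+0+0+0+0+0+0+0+0+0+1+0+0+0+0+0+0+0+0+0 mod 2 = 1
  c[22] = d·G[:,22] = (01100010011010111101100000)·(00000000000000000100000000) mod 2 = 0+0+0+0+0+0+0+0+0+0+0+0+0+0+0+0+0+1+0+0+0+0+0+0+0+0 mod 2 = 1
  c[23] = d·G[:,23] = (01100010011010111101100000)·(00000000000000000010000000) mod 2 = 0+0+0+0+0+0+0+0+0+0+0+0+0+0+0+0+0+0+0+0+0+0+0+0+0+0 mod 2 = 0
  c[24] = d·G[:,24] = (01100010011010111101100000)·(00000000000000000001000000) mod 2 = 0+0+0+0+0+0+0+0+0+0+0+0+0+0+0+0+0+0+0+1+0+0+0+0+0+0 mod 2 = 1
  c[25] = d·G[:,25] = (01100010011010111101100000)·(00000000000000000000100000) mod 2 = 0+0+0+0+0+0+0+0+0+0+0+0+0+0+0+0+0+0+0+0+1+0+0+0+0+0 mod 2 = 1
  c[26] = d·G[:,26] = (01100010011010111101100000)·(00000000000000000000010000) mod 2 = 0+0+0+0+0+0+0+0+0+0+0+0+0+0+0+0+0+0+0+0+0+0+0+0+0+0 mod 2 = 0
  c[27] = d·G[:,27] = (01100010011010111101100000)·(00000000000000000000001000) mod 2 = 0+0+0+0+0+0+0+0+0+0+0+0+0+0+0+0+0+0+0+0+0+0+0+0+0+0 mod 2 = 0
  c[28] = d·G[:,28] = (01100010011010111101100000)·(00000000000000000000000100) mod 2 = 0+0+0+0+0+0+0+0+0+0+0+0+0+0+0+0+0+0+0+0+0+0+0+0+0+0 mod 2 = 0
  c[29] = d·G[:,29] = (01100010011010111101100000)·(00000000000000000000000010) mod 2 = 0+0+0+0+0+0+0+0+0+0+0+0+0+0+0+0+0+0+0+0+0+0+0+0+0+0 mod 2 = 0
  c[30] = d·G[:,30] = (01100010011010111101100000)·(00000000000000000000000001) mod 2 = 0+0+0+0+0+0+0+0+0+0+0+0+0+0+0+0+0+0+0+0+0+0+0+0+0+0 mod 2 = 0
Codeword = 0000110100100111010111101100000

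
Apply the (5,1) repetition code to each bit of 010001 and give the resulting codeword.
Repeat each bit 5× and concatenate:
0→00000  1→11111  0→00000  0→00000  0→00000  1→11111
Codeword = 000001111100000000000000011111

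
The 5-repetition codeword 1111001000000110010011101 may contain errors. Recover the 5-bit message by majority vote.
Split into 5-bit blocks and majority-vote each:
  block 1 = 11110: 4 ones, 1 zeros → 1
  block 2 = 01000: 1 ones, 4 zeros → 0
  block 3 = 00011: 2 ones, 3 zeros → 0
  block 4 = 00100: 1 ones, 4 zeros → 0
  block 5 = 11101: 4 ones, 1 zeros → 1
Decoded = 10001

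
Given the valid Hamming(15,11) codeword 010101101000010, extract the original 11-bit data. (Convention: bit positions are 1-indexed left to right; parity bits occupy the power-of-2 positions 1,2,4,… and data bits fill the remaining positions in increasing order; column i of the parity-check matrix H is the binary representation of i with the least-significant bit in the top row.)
Parity bits occupy power-of-2 positions; data bits are at positions {3,5,6,7,9,10,11,12,13,14,15} (1-indexed).
Extract: c[3]=0 c[5]=0 c[6]=1 c[7]=1 c[9]=1 c[10]=0 c[11]=0 c[12]=0 c[13]=0 c[14]=1 c[15]=0
Data = 00111000010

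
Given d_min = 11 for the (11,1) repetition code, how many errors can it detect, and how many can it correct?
Detection only: up to d_min − 1 = 10 errors.
Correction: up to ⌊(d_min − 1)/2⌋ = ⌊10/2⌋ = 5 errors.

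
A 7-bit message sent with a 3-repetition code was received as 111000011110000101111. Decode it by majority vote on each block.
Split into 3-bit blocks and majority-vote each:
  block 1 = 111: 3 ones, 0 zeros → 1
  block 2 = 000: 0 ones, 3 zeros → 0
  block 3 = 011: 2 ones, 1 zeros → 1
  block 4 = 110: 2 ones, 1 zeros → 1
  block 5 = 000: 0 ones, 3 zeros → 0
  block 6 = 101: 2 ones, 1 zeros → 1
  block 7 = 111: 3 ones, 0 zeros → 1
Decoded = 1011011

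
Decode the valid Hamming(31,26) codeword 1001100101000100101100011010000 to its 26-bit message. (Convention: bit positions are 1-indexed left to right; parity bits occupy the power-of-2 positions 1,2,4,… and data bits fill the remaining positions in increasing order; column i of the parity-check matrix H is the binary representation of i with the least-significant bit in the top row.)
Parity bits occupy power-of-2 positions; data bits are at positions {3,5,6,7,9,10,11,12,13,14,15,17,18,19,20,21,22,23,24,25,26,27,28,29,30,31} (1-indexed).
Extract: c[3]=0 c[5]=1 c[6]=0 c[7]=0 c[9]=0 c[10]=1 c[11]=0 c[12]=0 c[13]=0 c[14]=1 c[15]=0 c[17]=1 c[18]=0 c[19]=1 c[20]=1 c[21]=0 c[22]=0 c[23]=0 c[24]=1 c[25]=1 c[26]=0 c[27]=1 c[28]=0 c[29]=0 c[30]=0 c[31]=0
Data = 01000100010101100011010000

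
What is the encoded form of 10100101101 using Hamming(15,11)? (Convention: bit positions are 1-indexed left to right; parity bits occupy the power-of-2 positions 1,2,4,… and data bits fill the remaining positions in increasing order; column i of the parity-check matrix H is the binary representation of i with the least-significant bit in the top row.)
Codeword c = d · G (mod 2), d = 10100101101:
  c[0] = d·G[:,0] = (10100101101)·(11011010101) mod 2 = 1+0+0+0+0+0+0+0+1+0+1 mod 2 = 1
  c[1] = d·G[:,1] = (10100101101)·(10110110011) mod 2 = 1+0+1+0+0+1+0+0+0+0+1 mod 2 = 0
  c[2] = d·G[:,2] = (10100101101)·(10000000000) mod 2 = 1+0+0+0+0+0+0+0+0+0+0 mod 2 = 1
  c[3] = d·G[:,3] = (10100101101)·(01110001111) mod 2 = 0+0+1+0+0+0+0+1+1+0+1 mod 2 = 0
  c[4] = d·G[:,4] = (10100101101)·(01000000000) mod 2 = 0+0+0+0+0+0+0+0+0+0+0 mod 2 = 0
  c[5] = d·G[:,5] = (10100101101)·(00100000000) mod 2 = 0+0+1+0+0+0+0+0+0+0+0 mod 2 = 1
  c[6] = d·G[:,6] = (10100101101)·(00010000000) mod 2 = 0+0+0+0+0+0+0+0+0+0+0 mod 2 = 0
  c[7] = d·G[:,7] = (10100101101)·(00001111111) mod 2 = 0+0+0+0+0+1+0+1+1+0+1 mod 2 = 0
  c[8] = d·G[:,8] = (10100101101)·(00001000000) mod 2 = 0+0+0+0+0+0+0+0+0+0+0 mod 2 = 0
  c[9] = d·G[:,9] = (10100101101)·(00000100000) mod 2 = 0+0+0+0+0+1+0+0+0+0+0 mod 2 = 1
  c[10] = d·G[:,10] = (10100101101)·(00000010000) mod 2 = 0+0+0+0+0+0+0+0+0+0+0 mod 2 = 0
  c[11] = d·G[:,11] = (10100101101)·(00000001000) mod 2 = 0+0+0+0+0+0+0+1+0+0+0 mod 2 = 1
  c[12] = d·G[:,12] = (10100101101)·(00000000100) mod 2 = 0+0+0+0+0+0+0+0+1+0+0 mod 2 = 1
  c[13] = d·G[:,13] = (10100101101)·(00000000010) mod 2 = 0+0+0+0+0+0+0+0+0+0+0 mod 2 = 0
  c[14] = d·G[:,14] = (10100101101)·(00000000001) mod 2 = 0+0+0+0+0+0+0+0+0+0+1 mod 2 = 1
Codeword = 101001000101101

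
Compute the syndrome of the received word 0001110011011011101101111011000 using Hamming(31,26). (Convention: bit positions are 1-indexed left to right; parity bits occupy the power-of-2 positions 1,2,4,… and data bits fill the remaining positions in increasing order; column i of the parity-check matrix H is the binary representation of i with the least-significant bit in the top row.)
Syndrome s = H · r^T (mod 2), r = 0001110011011011101101111011000:
  s[0] = (1010101010101010101010101010101)·(0001110011011011101101111011000) mod 2 = 0+0+0+0+1+0+0+0+1+0+0+0+1+0+1+0+1+0+1+0+0+0+1+0+1+0+1+0+0+0+0 mod 2 = 1
  s[1] = (0110011001100110011001100110011)·(0001110011011011101101111011000) mod 2 = 0+0+0+0+0+1+0+0+0+1+0+0+0+0+1+0+0+0+1+0+0+1+1+0+0+0+1+0+0+0+0 mod 2 = 1
  s[2] = (0001111000011110000111100001111)·(0001110011011011101101111011000) mod 2 = 0+0+0+1+1+1+0+0+0+0+0+1+1+0+1+0+0+0+0+1+0+1+1+0+0+0+0+1+0+0+0 mod 2 = 0
  s[3] = (0000000111111110000000011111111)·(0001110011011011101101111011000) mod 2 = 0+0+0+0+0+0+0+0+1+1+0+1+1+0+1+0+0+0+0+0+0+0+0+1+1+0+1+1+0+0+0 mod 2 = 1
  s[4] = (0000000000000001111111111111111)·(0001110011011011101101111011000) mod 2 = 0+0+0+0+0+0+0+0+0+0+0+0+0+0+0+1+1+0+1+1+0+1+1+1+1+0+1+1+0+0+0 mod 2 = 0
Syndrome = 11010
Non-zero syndrome: error at position 11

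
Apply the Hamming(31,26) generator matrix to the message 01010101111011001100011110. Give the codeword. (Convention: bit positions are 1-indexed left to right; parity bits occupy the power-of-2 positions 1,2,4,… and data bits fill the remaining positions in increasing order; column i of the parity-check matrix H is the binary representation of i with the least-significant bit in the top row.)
Codeword c = d · G (mod 2), d = 01010101111011001100011110:
  c[0] = d·G[:,0] = (01010101111011001100011110)·(11011010101101010101010101) mod 2 = 0+1+0+1+0+0+0+0+1+0+1+0+0+1+0+0+0+1+0+0+0+1+0+1+0+0 mod 2 = 0
  c[1] = d·G[:,1] = (01010101111011001100011110)·(10110110011011001100110011) mod 2 = 0+0+0+1+0+1+0+0+0+1+1+0+1+1+0+0+1+1+0+0+0+1+0+0+1+0 mod 2 = 0
  c[2] = d·G[:,2] = (01010101111011001100011110)·(10000000000000000000000000) mod 2 = 0+0+0+0+0+0+0+0+0+0+0+0+0+0+0+0+0+0+0+0+0+0+0+0+0+0 mod 2 = 0
  c[3] = d·G[:,3] = (01010101111011001100011110)·(01110001111000111100001111) mod 2 = 0+1+0+1+0+0+0+1+1+1+1+0+0+0+0+0+1+1+0+0+0+0+1+1+1+0 mod 2 = 1
  c[4] = d·G[:,4] = (01010101111011001100011110)·(01000000000000000000000000) mod 2 = 0+1+0+0+0+0+0+0+0+0+0+0+0+0+0+0+0+0+0+0+0+0+0+0+0+0 mod 2 = 1
  c[5] = d·G[:,5] = (01010101111011001100011110)·(00100000000000000000000000) mod 2 = 0+0+0+0+0+0+0+0+0+0+0+0+0+0+0+0+0+0+0+0+0+0+0+0+0+0 mod 2 = 0
  c[6] = d·G[:,6] = (01010101111011001100011110)·(00010000000000000000000000) mod 2 = 0+0+0+1+0+0+0+0+0+0+0+0+0+0+0+0+0+0+0+0+0+0+0+0+0+0 mod 2 = 1
  c[7] = d·G[:,7] = (01010101111011001100011110)·(00001111111000000011111111) mod 2 = 0+0+0+0+0+1+0+1+1+1+1+0+0+0+0+0+0+0+0+0+0+1+1+1+1+0 mod 2 = 1
  c[8] = d·G[:,8] = (01010101111011001100011110)·(00001000000000000000000000) mod 2 = 0+0+0+0+0+0+0+0+0+0+0+0+0+0+0+0+0+0+0+0+0+0+0+0+0+0 mod 2 = 0
  c[9] = d·G[:,9] = (01010101111011001100011110)·(00000100000000000000000000) mod 2 = 0+0+0+0+0+1+0+0+0+0+0+0+0+0+0+0+0+0+0+0+0+0+0+0+0+0 mod 2 = 1
  c[10] = d·G[:,10] = (01010101111011001100011110)·(00000010000000000000000000) mod 2 = 0+0+0+0+0+0+0+0+0+0+0+0+0+0+0+0+0+0+0+0+0+0+0+0+0+0 mod 2 = 0
  c[11] = d·G[:,11] = (01010101111011001100011110)·(00000001000000000000000000) mod 2 = 0+0+0+0+0+0+0+1+0+0+0+0+0+0+0+0+0+0+0+0+0+0+0+0+0+0 mod 2 = 1
  c[12] = d·G[:,12] = (01010101111011001100011110)·(00000000100000000000000000) mod 2 = 0+0+0+0+0+0+0+0+1+0+0+0+0+0+0+0+0+0+0+0+0+0+0+0+0+0 mod 2 = 1
  c[13] = d·G[:,13] = (01010101111011001100011110)·(00000000010000000000000000) mod 2 = 0+0+0+0+0+0+0+0+0+1+0+0+0+0+0+0+0+0+0+0+0+0+0+0+0+0 mod 2 = 1
  c[14] = d·G[:,14] = (01010101111011001100011110)·(00000000001000000000000000) mod 2 = 0+0+0+0+0+0+0+0+0+0+1+0+0+0+0+0+0+0+0+0+0+0+0+0+0+0 mod 2 = 1
  c[15] = d·G[:,15] = (01010101111011001100011110)·(00000000000111111111111111) mod 2 = 0+0+0+0+0+0+0+0+0+0+0+0+1+1+0+0+1+1+0+0+0+1+1+1+1+0 mod 2 = 0
  c[16] = d·G[:,16] = (01010101111011001100011110)·(00000000000100000000000000) mod 2 = 0+0+0+0+0+0+0+0+0+0+0+0+0+0+0+0+0+0+0+0+0+0+0+0+0+0 mod 2 = 0
  c[17] = d·G[:,17] = (01010101111011001100011110)·(00000000000010000000000000) mod 2 = 0+0+0+0+0+0+0+0+0+0+0+0+1+0+0+0+0+0+0+0+0+0+0+0+0+0 mod 2 = 1
  c[18] = d·G[:,18] = (01010101111011001100011110)·(00000000000001000000000000) mod 2 = 0+0+0+0+0+0+0+0+0+0+0+0+0+1+0+0+0+0+0+0+0+0+0+0+0+0 mod 2 = 1
  c[19] = d·G[:,19] = (01010101111011001100011110)·(00000000000000100000000000) mod 2 = 0+0+0+0+0+0+0+0+0+0+0+0+0+0+0+0+0+0+0+0+0+0+0+0+0+0 mod 2 = 0
  c[20] = d·G[:,20] = (01010101111011001100011110)·(00000000000000010000000000) mod 2 = 0+0+0+0+0+0+0+0+0+0+0+0+0+0+0+0+0+0+0+0+0+0+0+0+0+0 mod 2 = 0
  c[21] = d·G[:,21] = (01010101111011001100011110)·(00000000000000001000000000) mod 2 = 0+0+0+0+0+0+0+0+0+0+0+0+0+0+0+0+1+0+0+0+0+0+0+0+0+0 mod 2 = 1
  c[22] = d·G[:,22] = (01010101111011001100011110)·(00000000000000000100000000) mod 2 = 0+0+0+0+0+0+0+0+0+0+0+0+0+0+0+0+0+1+0+0+0+0+0+0+0+0 mod 2 = 1
  c[23] = d·G[:,23] = (01010101111011001100011110)·(00000000000000000010000000) mod 2 = 0+0+0+0+0+0+0+0+0+0+0+0+0+0+0+0+0+0+0+0+0+0+0+0+0+0 mod 2 = 0
  c[24] = d·G[:,24] = (01010101111011001100011110)·(00000000000000000001000000) mod 2 = 0+0+0+0+0+0+0+0+0+0+0+0+0+0+0+0+0+0+0+0+0+0+0+0+0+0 mod 2 = 0
  c[25] = d·G[:,25] = (01010101111011001100011110)·(00000000000000000000100000) mod 2 = 0+0+0+0+0+0+0+0+0+0+0+0+0+0+0+0+0+0+0+0+0+0+0+0+0+0 mod 2 = 0
  c[26] = d·G[:,26] = (01010101111011001100011110)·(00000000000000000000010000) mod 2 = 0+0+0+0+0+0+0+0+0+0+0+0+0+0+0+0+0+0+0+0+0+1+0+0+0+0 mod 2 = 1
  c[27] = d·G[:,27] = (01010101111011001100011110)·(00000000000000000000001000) mod 2 = 0+0+0+0+0+0+0+0+0+0+0+0+0+0+0+0+0+0+0+0+0+0+1+0+0+0 mod 2 = 1
  c[28] = d·G[:,28] = (01010101111011001100011110)·(00000000000000000000000100) mod 2 = 0+0+0+0+0+0+0+0+0+0+0+0+0+0+0+0+0+0+0+0+0+0+0+1+0+0 mod 2 = 1
  c[29] = d·G[:,29] = (01010101111011001100011110)·(00000000000000000000000010) mod 2 = 0+0+0+0+0+0+0+0+0+0+0+0+0+0+0+0+0+0+0+0+0+0+0+0+1+0 mod 2 = 1
  c[30] = d·G[:,30] = (01010101111011001100011110)·(00000000000000000000000001) mod 2 = 0+0+0+0+0+0+0+0+0+0+0+0+0+0+0+0+0+0+0+0+0+0+0+0+0+0 mod 2 = 0
Codeword = 0001101101011110011001100011110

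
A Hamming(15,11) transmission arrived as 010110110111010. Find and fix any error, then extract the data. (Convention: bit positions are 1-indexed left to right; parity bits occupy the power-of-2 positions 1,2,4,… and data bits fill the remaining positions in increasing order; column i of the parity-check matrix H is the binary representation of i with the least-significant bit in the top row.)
Syndrome s = H · r^T (mod 2), r = 010110110111010:
  s[0] = (101010101010101)·(010110110111010) mod 2 = 0+0+0+0+1+0+1+0+0+0+1+0+0+0+0 mod 2 = 1
  s[1] = (011001100110011)·(010110110111010) mod 2 = 0+1+0+0+0+0+1+0+0+1+1+0+0+1+0 mod 2 = 1
  s[2] = (000111100001111)·(010110110111010) mod 2 = 0+0+0+1+1+0+1+0+0+0+0+1+0+1+0 mod 2 = 1
  s[3] = (000000011111111)·(010110110111010) mod 2 = 0+0+0+0+0+0+0+1+0+1+1+1+0+1+0 mod 2 = 1
Syndrome = 1111
Column 15 of H equals this syndrome → error at bit 15 (1-indexed).
Flip bit 15: 010110110111010 → 010110110111011
Extract data bits at positions {3,5,6,7,9,10,11,12,13,14,15}: 01010111011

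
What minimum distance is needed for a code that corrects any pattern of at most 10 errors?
Correcting t errors requires d_min ≥ 2t + 1 = 2·10 + 1 = 21.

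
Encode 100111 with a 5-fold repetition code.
Repeat each bit 5× and concatenate:
1→11111  0→00000  0→00000  1→11111  1→11111  1→11111
Codeword = 111110000000000111111111111111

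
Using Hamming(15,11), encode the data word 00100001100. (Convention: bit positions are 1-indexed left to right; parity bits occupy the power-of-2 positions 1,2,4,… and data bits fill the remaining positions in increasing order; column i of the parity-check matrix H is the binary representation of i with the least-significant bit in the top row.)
Codeword c = d · G (mod 2), d = 00100001100:
  c[0] = d·G[:,0] = (00100001100)·(11011010101) mod 2 = 0+0+0+0+0+0+0+0+1+0+0 mod 2 = 1
  c[1] = d·G[:,1] = (00100001100)·(10110110011) mod 2 = 0+0+1+0+0+0+0+0+0+0+0 mod 2 = 1
  c[2] = d·G[:,2] = (00100001100)·(10000000000) mod 2 = 0+0+0+0+0+0+0+0+0+0+0 mod 2 = 0
  c[3] = d·G[:,3] = (00100001100)·(01110001111) mod 2 = 0+0+1+0+0+0+0+1+1+0+0 mod 2 = 1
  c[4] = d·G[:,4] = (00100001100)·(01000000000) mod 2 = 0+0+0+0+0+0+0+0+0+0+0 mod 2 = 0
  c[5] = d·G[:,5] = (00100001100)·(00100000000) mod 2 = 0+0+1+0+0+0+0+0+0+0+0 mod 2 = 1
  c[6] = d·G[:,6] = (00100001100)·(00010000000) mod 2 = 0+0+0+0+0+0+0+0+0+0+0 mod 2 = 0
  c[7] = d·G[:,7] = (00100001100)·(00001111111) mod 2 = 0+0+0+0+0+0+0+1+1+0+0 mod 2 = 0
  c[8] = d·G[:,8] = (00100001100)·(00001000000) mod 2 = 0+0+0+0+0+0+0+0+0+0+0 mod 2 = 0
  c[9] = d·G[:,9] = (00100001100)·(00000100000) mod 2 = 0+0+0+0+0+0+0+0+0+0+0 mod 2 = 0
  c[10] = d·G[:,10] = (00100001100)·(00000010000) mod 2 = 0+0+0+0+0+0+0+0+0+0+0 mod 2 = 0
  c[11] = d·G[:,11] = (00100001100)·(00000001000) mod 2 = 0+0+0+0+0+0+0+1+0+0+0 mod 2 = 1
  c[12] = d·G[:,12] = (00100001100)·(00000000100) mod 2 = 0+0+0+0+0+0+0+0+1+0+0 mod 2 = 1
  c[13] = d·G[:,13] = (00100001100)·(00000000010) mod 2 = 0+0+0+0+0+0+0+0+0+0+0 mod 2 = 0
  c[14] = d·G[:,14] = (00100001100)·(00000000001) mod 2 = 0+0+0+0+0+0+0+0+0+0+0 mod 2 = 0
Codeword = 110101000001100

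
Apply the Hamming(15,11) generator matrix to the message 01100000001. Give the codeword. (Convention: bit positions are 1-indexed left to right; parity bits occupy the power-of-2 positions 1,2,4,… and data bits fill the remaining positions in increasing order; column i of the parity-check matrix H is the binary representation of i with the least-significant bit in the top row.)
Codeword c = d · G (mod 2), d = 01100000001:
  c[0] = d·G[:,0] = (01100000001)·(11011010101) mod 2 = 0+1+0+0+0+0+0+0+0+0+1 mod 2 = 0
  c[1] = d·G[:,1] = (01100000001)·(10110110011) mod 2 = 0+0+1+0+0+0+0+0+0+0+1 mod 2 = 0
  c[2] = d·G[:,2] = (01100000001)·(10000000000) mod 2 = 0+0+0+0+0+0+0+0+0+0+0 mod 2 = 0
  c[3] = d·G[:,3] = (01100000001)·(01110001111) mod 2 = 0+1+1+0+0+0+0+0+0+0+1 mod 2 = 1
  c[4] = d·G[:,4] = (01100000001)·(01000000000) mod 2 = 0+1+0+0+0+0+0+0+0+0+0 mod 2 = 1
  c[5] = d·G[:,5] = (01100000001)·(00100000000) mod 2 = 0+0+1+0+0+0+0+0+0+0+0 mod 2 = 1
  c[6] = d·G[:,6] = (01100000001)·(00010000000) mod 2 = 0+0+0+0+0+0+0+0+0+0+0 mod 2 = 0
  c[7] = d·G[:,7] = (01100000001)·(00001111111) mod 2 = 0+0+0+0+0+0+0+0+0+0+1 mod 2 = 1
  c[8] = d·G[:,8] = (01100000001)·(00001000000) mod 2 = 0+0+0+0+0+0+0+0+0+0+0 mod 2 = 0
  c[9] = d·G[:,9] = (01100000001)·(00000100000) mod 2 = 0+0+0+0+0+0+0+0+0+0+0 mod 2 = 0
  c[10] = d·G[:,10] = (01100000001)·(00000010000) mod 2 = 0+0+0+0+0+0+0+0+0+0+0 mod 2 = 0
  c[11] = d·G[:,11] = (01100000001)·(00000001000) mod 2 = 0+0+0+0+0+0+0+0+0+0+0 mod 2 = 0
  c[12] = d·G[:,12] = (01100000001)·(00000000100) mod 2 = 0+0+0+0+0+0+0+0+0+0+0 mod 2 = 0
  c[13] = d·G[:,13] = (01100000001)·(00000000010) mod 2 = 0+0+0+0+0+0+0+0+0+0+0 mod 2 = 0
  c[14] = d·G[:,14] = (01100000001)·(00000000001) mod 2 = 0+0+0+0+0+0+0+0+0+0+1 mod 2 = 1
Codeword = 000111010000001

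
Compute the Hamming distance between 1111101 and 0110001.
XOR = 1001100, count of 1s = 3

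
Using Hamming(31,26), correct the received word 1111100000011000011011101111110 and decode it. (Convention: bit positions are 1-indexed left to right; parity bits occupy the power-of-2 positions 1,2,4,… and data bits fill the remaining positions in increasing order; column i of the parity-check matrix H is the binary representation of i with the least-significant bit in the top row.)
Syndrome s = H · r^T (mod 2), r = 1111100000011000011011101111110:
  s[0] = (1010101010101010101010101010101)·(1111100000011000011011101111110) mod 2 = 1+0+1+0+1+0+0+0+0+0+0+0+1+0+0+0+0+0+1+0+1+0+1+0+1+0+1+0+1+0+0 mod 2 = 0
  s[1] = (0110011001100110011001100110011)·(1111100000011000011011101111110) mod 2 = 0+1+1+0+0+0+0+0+0+0+0+0+0+0+0+0+0+1+1+0+0+1+1+0+0+1+1+0+0+1+0 mod 2 = 1
  s[2] = (0001111000011110000111100001111)·(1111100000011000011011101111110) mod 2 = 0+0+0+1+1+0+0+0+0+0+0+1+1+0+0+0+0+0+0+0+1+1+1+0+0+0+0+1+1+1+0 mod 2 = 0
  s[3] = (0000000111111110000000011111111)·(1111100000011000011011101111110) mod 2 = 0+0+0+0+0+0+0+0+0+0+0+1+1+0+0+0+0+0+0+0+0+0+0+0+1+1+1+1+1+1+0 mod 2 = 0
  s[4] = (0000000000000001111111111111111)·(1111100000011000011011101111110) mod 2 = 0+0+0+0+0+0+0+0+0+0+0+0+0+0+0+0+0+1+1+0+1+1+1+0+1+1+1+1+1+1+0 mod 2 = 1
Syndrome = 01001
Column 18 of H equals this syndrome → error at bit 18 (1-indexed).
Flip bit 18: 1111100000011000011011101111110 → 1111100000011000001011101111110
Extract data bits at positions {3,5,6,7,9,10,11,12,13,14,15,17,18,19,20,21,22,23,24,25,26,27,28,29,30,31}: 11000001100001011101111110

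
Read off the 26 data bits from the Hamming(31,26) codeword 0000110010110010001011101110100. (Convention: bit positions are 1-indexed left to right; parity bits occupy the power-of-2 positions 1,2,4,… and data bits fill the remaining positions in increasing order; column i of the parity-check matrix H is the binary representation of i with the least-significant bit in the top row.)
Parity bits occupy power-of-2 positions; data bits are at positions {3,5,6,7,9,10,11,12,13,14,15,17,18,19,20,21,22,23,24,25,26,27,28,29,30,31} (1-indexed).
Extract: c[3]=0 c[5]=1 c[6]=1 c[7]=0 c[9]=1 c[10]=0 c[11]=1 c[12]=1 c[13]=0 c[14]=0 c[15]=1 c[17]=0 c[18]=0 c[19]=1 c[20]=0 c[21]=1 c[22]=1 c[23]=1 c[24]=0 c[25]=1 c[26]=1 c[27]=1 c[28]=0 c[29]=1 c[30]=0 c[31]=0
Data = 01101011001001011101110100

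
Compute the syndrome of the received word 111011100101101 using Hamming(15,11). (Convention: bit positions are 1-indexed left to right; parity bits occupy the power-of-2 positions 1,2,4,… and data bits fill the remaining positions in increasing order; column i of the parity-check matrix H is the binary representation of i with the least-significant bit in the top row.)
Syndrome s = H · r^T (mod 2), r = 111011100101101:
  s[0] = (101010101010101)·(111011100101101) mod 2 = 1+0+1+0+1+0+1+0+0+0+0+0+1+0+1 mod 2 = 0
  s[1] = (011001100110011)·(111011100101101) mod 2 = 0+1+1+0+0+1+1+0+0+1+0+0+0+0+1 mod 2 = 0
  s[2] = (000111100001111)·(111011100101101) mod 2 = 0+0+0+0+1+1+1+0+0+0+0+1+1+0+1 mod 2 = 0
  s[3] = (000000011111111)·(111011100101101) mod 2 = 0+0+0+0+0+0+0+0+0+1+0+1+1+0+1 mod 2 = 0
Syndrome = 0000
s = 0: no error detected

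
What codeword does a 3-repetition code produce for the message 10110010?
Repeat each bit 3× and concatenate:
1→111  0→000  1→111  1→111  0→000  0→000  1→111  0→000
Codeword = 111000111111000000111000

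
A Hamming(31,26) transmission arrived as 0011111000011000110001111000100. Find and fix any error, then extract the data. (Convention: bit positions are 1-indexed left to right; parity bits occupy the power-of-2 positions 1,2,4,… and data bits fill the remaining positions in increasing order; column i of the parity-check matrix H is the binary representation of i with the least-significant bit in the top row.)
Syndrome s = H · r^T (mod 2), r = 0011111000011000110001111000100:
  s[0] = (1010101010101010101010101010101)·(0011111000011000110001111000100) mod 2 = 0+0+1+0+1+0+1+0+0+0+0+0+1+0+0+0+1+0+0+0+0+0+1+0+1+0+0+0+1+0+0 mod 2 = 0
  s[1] = (0110011001100110011001100110011)·(0011111000011000110001111000100) mod 2 = 0+0+1+0+0+1+1+0+0+0+0+0+0+0+0+0+0+1+0+0+0+1+1+0+0+0+0+0+0+0+0 mod 2 = 0
  s[2] = (0001111000011110000111100001111)·(0011111000011000110001111000100) mod 2 = 0+0+0+1+1+1+1+0+0+0+0+1+1+0+0+0+0+0+0+0+0+1+1+0+0+0+0+0+1+0+0 mod 2 = 1
  s[3] = (0000000111111110000000011111111)·(0011111000011000110001111000100) mod 2 = 0+0+0+0+0+0+0+0+0+0+0+1+1+0+0+0+0+0+0+0+0+0+0+1+1+0+0+0+1+0+0 mod 2 = 1
  s[4] = (0000000000000001111111111111111)·(0011111000011000110001111000100) mod 2 = 0+0+0+0+0+0+0+0+0+0+0+0+0+0+0+0+1+1+0+0+0+1+1+1+1+0+0+0+1+0+0 mod 2 = 1
Syndrome = 00111
Column 28 of H equals this syndrome → error at bit 28 (1-indexed).
Flip bit 28: 0011111000011000110001111000100 → 0011111000011000110001111001100
Extract data bits at positions {3,5,6,7,9,10,11,12,13,14,15,17,18,19,20,21,22,23,24,25,26,27,28,29,30,31}: 11110001100110001111001100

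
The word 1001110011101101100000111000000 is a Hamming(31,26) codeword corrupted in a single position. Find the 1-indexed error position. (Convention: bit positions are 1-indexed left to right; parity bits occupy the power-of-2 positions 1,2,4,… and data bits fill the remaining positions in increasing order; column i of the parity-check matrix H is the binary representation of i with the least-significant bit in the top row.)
Syndrome s = H · r^T (mod 2), r = 1001110011101101100000111000000:
  s[0] = (1010101010101010101010101010101)·(1001110011101101100000111000000) mod 2 = 1+0+0+0+1+0+0+0+1+0+1+0+1+0+0+0+1+0+0+0+0+0+1+0+1+0+0+0+0+0+0 mod 2 = 0
  s[1] = (0110011001100110011001100110011)·(1001110011101101100000111000000) mod 2 = 0+0+0+0+0+1+0+0+0+1+1+0+0+1+0+0+0+0+0+0+0+0+1+0+0+0+0+0+0+0+0 mod 2 = 1
  s[2] = (0001111000011110000111100001111)·(1001110011101101100000111000000) mod 2 = 0+0+0+1+1+1+0+0+0+0+0+0+1+1+0+0+0+0+0+0+0+0+1+0+0+0+0+0+0+0+0 mod 2 = 0
  s[3] = (0000000111111110000000011111111)·(1001110011101101100000111000000) mod 2 = 0+0+0+0+0+0+0+0+1+1+1+0+1+1+0+0+0+0+0+0+0+0+0+1+1+0+0+0+0+0+0 mod 2 = 1
  s[4] = (0000000000000001111111111111111)·(1001110011101101100000111000000) mod 2 = 0+0+0+0+0+0+0+0+0+0+0+0+0+0+0+1+1+0+0+0+0+0+1+1+1+0+0+0+0+0+0 mod 2 = 1
Syndrome = 01011
Column i of H is the binary representation of i, so the syndrome is the binary index of the flipped bit.
Read s = 01011 with s[0] as LSB: 0·2^0 + 1·2^1 + 0·2^2 + 1·2^3 + 1·2^4 = 26.
Error is at bit position 26.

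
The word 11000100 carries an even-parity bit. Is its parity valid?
Sum of all bits: 1+1+0+0+0+1+0+0 = 3; 3 mod 2 = 1. Result is 1 → parity error detected.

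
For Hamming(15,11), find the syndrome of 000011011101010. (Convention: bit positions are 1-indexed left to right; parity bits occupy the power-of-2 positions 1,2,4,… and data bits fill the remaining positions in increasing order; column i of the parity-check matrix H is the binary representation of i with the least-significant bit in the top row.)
Syndrome s = H · r^T (mod 2), r = 000011011101010:
  s[0] = (101010101010101)·(000011011101010) mod 2 = 0+0+0+0+1+0+0+0+1+0+0+0+0+0+0 mod 2 = 0
  s[1] = (011001100110011)·(000011011101010) mod 2 = 0+0+0+0+0+1+0+0+0+1+0+0+0+1+0 mod 2 = 1
  s[2] = (000111100001111)·(000011011101010) mod 2 = 0+0+0+0+1+1+0+0+0+0+0+1+0+1+0 mod 2 = 0
  s[3] = (000000011111111)·(000011011101010) mod 2 = 0+0+0+0+0+0+0+1+1+1+0+1+0+1+0 mod 2 = 1
Syndrome = 0101
Non-zero syndrome: error at position 10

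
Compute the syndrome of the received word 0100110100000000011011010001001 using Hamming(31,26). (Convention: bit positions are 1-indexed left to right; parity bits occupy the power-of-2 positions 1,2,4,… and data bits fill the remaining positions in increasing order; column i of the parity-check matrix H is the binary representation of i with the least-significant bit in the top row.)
Syndrome s = H · r^T (mod 2), r = 0100110100000000011011010001001:
  s[0] = (1010101010101010101010101010101)·(0100110100000000011011010001001) mod 2 = 0+0+0+0+1+0+0+0+0+0+0+0+0+0+0+0+0+0+1+0+1+0+0+0+0+0+0+0+0+0+1 mod 2 = 0
  s[1] = (0110011001100110011001100110011)·(0100110100000000011011010001001) mod 2 = 0+1+0+0+0+1+0+0+0+0+0+0+0+0+0+0+0+1+1+0+0+1+0+0+0+0+0+0+0+0+1 mod 2 = 0
  s[2] = (0001111000011110000111100001111)·(0100110100000000011011010001001) mod 2 = 0+0+0+0+1+1+0+0+0+0+0+0+0+0+0+0+0+0+0+0+1+1+0+0+0+0+0+1+0+0+1 mod 2 = 0
  s[3] = (0000000111111110000000011111111)·(0100110100000000011011010001001) mod 2 = 0+0+0+0+0+0+0+1+0+0+0+0+0+0+0+0+0+0+0+0+0+0+0+1+0+0+0+1+0+0+1 mod 2 = 0
  s[4] = (0000000000000001111111111111111)·(0100110100000000011011010001001) mod 2 = 0+0+0+0+0+0+0+0+0+0+0+0+0+0+0+0+0+1+1+0+1+1+0+1+0+0+0+1+0+0+1 mod 2 = 1
Syndrome = 00001
Non-zero syndrome: error at position 16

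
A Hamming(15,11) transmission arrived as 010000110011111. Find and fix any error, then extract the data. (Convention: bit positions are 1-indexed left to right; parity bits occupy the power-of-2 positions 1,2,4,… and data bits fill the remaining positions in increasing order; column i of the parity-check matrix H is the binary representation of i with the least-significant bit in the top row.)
Syndrome s = H · r^T (mod 2), r = 010000110011111:
  s[0] = (101010101010101)·(010000110011111) mod 2 = 0+0+0+0+0+0+1+0+0+0+1+0+1+0+1 mod 2 = 0
  s[1] = (011001100110011)·(010000110011111) mod 2 = 0+1+0+0+0+0+1+0+0+0+1+0+0+1+1 mod 2 = 1
  s[2] = (000111100001111)·(010000110011111) mod 2 = 0+0+0+0+0+0+1+0+0+0+0+1+1+1+1 mod 2 = 1
  s[3] = (000000011111111)·(010000110011111) mod 2 = 0+0+0+0+0+0+0+1+0+0+1+1+1+1+1 mod 2 = 0
Syndrome = 0110
Column 6 of H equals this syndrome → error at bit 6 (1-indexed).
Flip bit 6: 010000110011111 → 010001110011111
Extract data bits at positions {3,5,6,7,9,10,11,12,13,14,15}: 00110011111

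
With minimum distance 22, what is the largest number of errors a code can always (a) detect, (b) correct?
(a) Detection requires d_min ≥ e+1, so e ≤ d_min − 1 = 21.
(b) Correction requires d_min ≥ 2t+1, so t ≤ ⌊(d_min − 1)/2⌋ = ⌊21/2⌋ = 10.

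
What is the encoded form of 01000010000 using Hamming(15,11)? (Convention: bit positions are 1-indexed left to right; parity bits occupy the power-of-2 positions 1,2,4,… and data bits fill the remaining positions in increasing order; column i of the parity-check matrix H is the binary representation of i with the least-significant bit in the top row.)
Codeword c = d · G (mod 2), d = 01000010000:
  c[0] = d·G[:,0] = (01000010000)·(11011010101) mod 2 = 0+1+0+0+0+0+1+0+0+0+0 mod 2 = 0
  c[1] = d·G[:,1] = (01000010000)·(10110110011) mod 2 = 0+0+0+0+0+0+1+0+0+0+0 mod 2 = 1
  c[2] = d·G[:,2] = (01000010000)·(10000000000) mod 2 = 0+0+0+0+0+0+0+0+0+0+0 mod 2 = 0
  c[3] = d·G[:,3] = (01000010000)·(01110001111) mod 2 = 0+1+0+0+0+0+0+0+0+0+0 mod 2 = 1
  c[4] = d·G[:,4] = (01000010000)·(01000000000) mod 2 = 0+1+0+0+0+0+0+0+0+0+0 mod 2 = 1
  c[5] = d·G[:,5] = (01000010000)·(00100000000) mod 2 = 0+0+0+0+0+0+0+0+0+0+0 mod 2 = 0
  c[6] = d·G[:,6] = (01000010000)·(00010000000) mod 2 = 0+0+0+0+0+0+0+0+0+0+0 mod 2 = 0
  c[7] = d·G[:,7] = (01000010000)·(00001111111) mod 2 = 0+0+0+0+0+0+1+0+0+0+0 mod 2 = 1
  c[8] = d·G[:,8] = (01000010000)·(00001000000) mod 2 = 0+0+0+0+0+0+0+0+0+0+0 mod 2 = 0
  c[9] = d·G[:,9] = (01000010000)·(00000100000) mod 2 = 0+0+0+0+0+0+0+0+0+0+0 mod 2 = 0
  c[10] = d·G[:,10] = (01000010000)·(00000010000) mod 2 = 0+0+0+0+0+0+1+0+0+0+0 mod 2 = 1
  c[11] = d·G[:,11] = (01000010000)·(00000001000) mod 2 = 0+0+0+0+0+0+0+0+0+0+0 mod 2 = 0
  c[12] = d·G[:,12] = (01000010000)·(00000000100) mod 2 = 0+0+0+0+0+0+0+0+0+0+0 mod 2 = 0
  c[13] = d·G[:,13] = (01000010000)·(00000000010) mod 2 = 0+0+0+0+0+0+0+0+0+0+0 mod 2 = 0
  c[14] = d·G[:,14] = (01000010000)·(00000000001) mod 2 = 0+0+0+0+0+0+0+0+0+0+0 mod 2 = 0
Codeword = 010110010010000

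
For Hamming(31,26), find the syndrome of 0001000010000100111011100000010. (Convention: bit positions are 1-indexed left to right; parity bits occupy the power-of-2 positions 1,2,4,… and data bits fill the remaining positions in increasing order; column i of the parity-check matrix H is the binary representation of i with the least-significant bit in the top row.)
Syndrome s = H · r^T (mod 2), r = 0001000010000100111011100000010:
  s[0] = (1010101010101010101010101010101)·(0001000010000100111011100000010) mod 2 = 0+0+0+0+0+0+0+0+1+0+0+0+0+0+0+0+1+0+1+0+1+0+1+0+0+0+0+0+0+0+0 mod 2 = 1
  s[1] = (0110011001100110011001100110011)·(0001000010000100111011100000010) mod 2 = 0+0+0+0+0+0+0+0+0+0+0+0+0+1+0+0+0+1+1+0+0+1+1+0+0+0+0+0+0+1+0 mod 2 = 0
  s[2] = (0001111000011110000111100001111)·(0001000010000100111011100000010) mod 2 = 0+0+0+1+0+0+0+0+0+0+0+0+0+1+0+0+0+0+0+0+1+1+1+0+0+0+0+0+0+1+0 mod 2 = 0
  s[3] = (0000000111111110000000011111111)·(0001000010000100111011100000010) mod 2 = 0+0+0+0+0+0+0+0+1+0+0+0+0+1+0+0+0+0+0+0+0+0+0+0+0+0+0+0+0+1+0 mod 2 = 1
  s[4] = (0000000000000001111111111111111)·(0001000010000100111011100000010) mod 2 = 0+0+0+0+0+0+0+0+0+0+0+0+0+0+0+0+1+1+1+0+1+1+1+0+0+0+0+0+0+1+0 mod 2 = 1
Syndrome = 10011
Non-zero syndrome: error at position 25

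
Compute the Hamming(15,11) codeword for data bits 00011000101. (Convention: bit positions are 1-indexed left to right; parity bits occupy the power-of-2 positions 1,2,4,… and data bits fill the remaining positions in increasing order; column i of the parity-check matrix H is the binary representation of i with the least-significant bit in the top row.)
Codeword c = d · G (mod 2), d = 00011000101:
  c[0] = d·G[:,0] = (00011000101)·(11011010101) mod 2 = 0+0+0+1+1+0+0+0+1+0+1 mod 2 = 0
  c[1] = d·G[:,1] = (00011000101)·(10110110011) mod 2 = 0+0+0+1+0+0+0+0+0+0+1 mod 2 = 0
  c[2] = d·G[:,2] = (00011000101)·(10000000000) mod 2 = 0+0+0+0+0+0+0+0+0+0+0 mod 2 = 0
  c[3] = d·G[:,3] = (00011000101)·(01110001111) mod 2 = 0+0+0+1+0+0+0+0+1+0+1 mod 2 = 1
  c[4] = d·G[:,4] = (00011000101)·(01000000000) mod 2 = 0+0+0+0+0+0+0+0+0+0+0 mod 2 = 0
  c[5] = d·G[:,5] = (00011000101)·(00100000000) mod 2 = 0+0+0+0+0+0+0+0+0+0+0 mod 2 = 0
  c[6] = d·G[:,6] = (00011000101)·(00010000000) mod 2 = 0+0+0+1+0+0+0+0+0+0+0 mod 2 = 1
  c[7] = d·G[:,7] = (00011000101)·(00001111111) mod 2 = 0+0+0+0+1+0+0+0+1+0+1 mod 2 = 1
  c[8] = d·G[:,8] = (00011000101)·(00001000000) mod 2 = 0+0+0+0+1+0+0+0+0+0+0 mod 2 = 1
  c[9] = d·G[:,9] = (00011000101)·(00000100000) mod 2 = 0+0+0+0+0+0+0+0+0+0+0 mod 2 = 0
  c[10] = d·G[:,10] = (00011000101)·(00000010000) mod 2 = 0+0+0+0+0+0+0+0+0+0+0 mod 2 = 0
  c[11] = d·G[:,11] = (00011000101)·(00000001000) mod 2 = 0+0+0+0+0+0+0+0+0+0+0 mod 2 = 0
  c[12] = d·G[:,12] = (00011000101)·(00000000100) mod 2 = 0+0+0+0+0+0+0+0+1+0+0 mod 2 = 1
  c[13] = d·G[:,13] = (00011000101)·(00000000010) mod 2 = 0+0+0+0+0+0+0+0+0+0+0 mod 2 = 0
  c[14] = d·G[:,14] = (00011000101)·(00000000001) mod 2 = 0+0+0+0+0+0+0+0+0+0+1 mod 2 = 1
Codeword = 000100111000101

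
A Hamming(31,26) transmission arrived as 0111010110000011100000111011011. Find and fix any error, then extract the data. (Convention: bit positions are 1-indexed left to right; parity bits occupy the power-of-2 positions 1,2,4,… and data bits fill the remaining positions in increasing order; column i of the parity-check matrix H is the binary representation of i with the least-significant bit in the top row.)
Syndrome s = H · r^T (mod 2), r = 0111010110000011100000111011011:
  s[0] = (1010101010101010101010101010101)·(0111010110000011100000111011011) mod 2 = 0+0+1+0+0+0+0+0+1+0+0+0+0+0+1+0+1+0+0+0+0+0+1+0+1+0+1+0+0+0+1 mod 2 = 0
  s[1] = (0110011001100110011001100110011)·(0111010110000011100000111011011) mod 2 = 0+1+1+0+0+1+0+0+0+0+0+0+0+0+1+0+0+0+0+0+0+0+1+0+0+0+1+0+0+1+1 mod 2 = 0
  s[2] = (0001111000011110000111100001111)·(0111010110000011100000111011011) mod 2 = 0+0+0+1+0+1+0+0+0+0+0+0+0+0+1+0+0+0+0+0+0+0+1+0+0+0+0+1+0+1+1 mod 2 = 1
  s[3] = (0000000111111110000000011111111)·(0111010110000011100000111011011) mod 2 = 0+0+0+0+0+0+0+1+1+0+0+0+0+0+1+0+0+0+0+0+0+0+0+1+1+0+1+1+0+1+1 mod 2 = 1
  s[4] = (0000000000000001111111111111111)·(0111010110000011100000111011011) mod 2 = 0+0+0+0+0+0+0+0+0+0+0+0+0+0+0+1+1+0+0+0+0+0+1+1+1+0+1+1+0+1+1 mod 2 = 1
Syndrome = 00111
Column 28 of H equals this syndrome → error at bit 28 (1-indexed).
Flip bit 28: 0111010110000011100000111011011 → 0111010110000011100000111010011
Extract data bits at positions {3,5,6,7,9,10,11,12,13,14,15,17,18,19,20,21,22,23,24,25,26,27,28,29,30,31}: 10101000001100000111010011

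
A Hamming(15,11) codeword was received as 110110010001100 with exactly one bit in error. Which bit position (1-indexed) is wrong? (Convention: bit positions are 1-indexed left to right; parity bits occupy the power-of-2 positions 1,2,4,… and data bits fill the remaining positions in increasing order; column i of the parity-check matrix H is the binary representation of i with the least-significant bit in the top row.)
Syndrome s = H · r^T (mod 2), r = 110110010001100:
  s[0] = (101010101010101)·(110110010001100) mod 2 = 1+0+0+0+1+0+0+0+0+0+0+0+1+0+0 mod 2 = 1
  s[1] = (011001100110011)·(110110010001100) mod 2 = 0+1+0+0+0+0+0+0+0+0+0+0+0+0+0 mod 2 = 1
  s[2] = (000111100001111)·(110110010001100) mod 2 = 0+0+0+1+1+0+0+0+0+0+0+1+1+0+0 mod 2 = 0
  s[3] = (000000011111111)·(110110010001100) mod 2 = 0+0+0+0+0+0+0+1+0+0+0+1+1+0+0 mod 2 = 1
Syndrome = 1101
Column i of H is the binary representation of i, so the syndrome is the binary index of the flipped bit.
Read s = 1101 with s[0] as LSB: 1·2^0 + 1·2^1 + 0·2^2 + 1·2^3 = 11.
Error is at bit position 11.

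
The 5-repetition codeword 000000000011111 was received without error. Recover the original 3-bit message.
Split into 5-bit blocks: 00000 00000 11111
Data = 001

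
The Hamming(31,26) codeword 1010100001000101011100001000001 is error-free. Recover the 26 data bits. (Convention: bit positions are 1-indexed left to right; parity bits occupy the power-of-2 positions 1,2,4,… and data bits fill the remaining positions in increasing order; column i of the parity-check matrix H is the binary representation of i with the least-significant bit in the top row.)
Parity bits occupy power-of-2 positions; data bits are at positions {3,5,6,7,9,10,11,12,13,14,15,17,18,19,20,21,22,23,24,25,26,27,28,29,30,31} (1-indexed).
Extract: c[3]=1 c[5]=1 c[6]=0 c[7]=0 c[9]=0 c[10]=1 c[11]=0 c[12]=0 c[13]=0 c[14]=1 c[15]=0 c[17]=0 c[18]=1 c[19]=1 c[20]=1 c[21]=0 c[22]=0 c[23]=0 c[24]=0 c[25]=1 c[26]=0 c[27]=0 c[28]=0 c[29]=0 c[30]=0 c[31]=1
Data = 11000100010011100001000001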